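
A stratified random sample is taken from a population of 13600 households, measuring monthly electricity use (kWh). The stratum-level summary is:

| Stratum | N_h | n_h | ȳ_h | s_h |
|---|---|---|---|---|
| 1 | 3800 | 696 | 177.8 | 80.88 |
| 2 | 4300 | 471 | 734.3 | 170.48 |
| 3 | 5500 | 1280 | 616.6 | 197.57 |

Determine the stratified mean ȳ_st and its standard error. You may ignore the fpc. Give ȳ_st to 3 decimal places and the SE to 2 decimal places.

ȳ_st = Σ W_h ȳ_h = (3800·177.8 + 4300·734.3 + 5500·616.6)/13600 = 531.20809
V̂(ȳ_st) = Σ W_h² s_h²/n_h, with W_h = N_h/N and N = 13600:
  stratum 1: (3800/13600)²·80.88²/696 = 0.733774
  stratum 2: (4300/13600)²·170.48²/471 = 6.16858
  stratum 3: (5500/13600)²·197.57²/1280 = 4.98746
V̂(ȳ_st) = 11.8898
SE(ȳ_st) = √11.8898 = 3.44816

ȳ_st ≈ 531.208, SE ≈ 3.45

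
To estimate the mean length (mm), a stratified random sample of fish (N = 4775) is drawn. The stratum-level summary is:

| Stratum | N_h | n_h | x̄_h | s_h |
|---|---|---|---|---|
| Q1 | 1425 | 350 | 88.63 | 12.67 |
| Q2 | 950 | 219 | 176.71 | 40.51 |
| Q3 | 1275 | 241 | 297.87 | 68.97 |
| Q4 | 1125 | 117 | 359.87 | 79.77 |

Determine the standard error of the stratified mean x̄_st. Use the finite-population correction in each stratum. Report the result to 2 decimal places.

V̂(x̄_st) = Σ W_h² (1 − n_h/N_h) s_h²/n_h, with W_h = N_h/N and N = 4775:
  stratum Q1: (1425/4775)²·(1 − 350/1425)·12.67²/350 = 0.030815
  stratum Q2: (950/4775)²·(1 − 219/950)·40.51²/219 = 0.228231
  stratum Q3: (1275/4775)²·(1 − 241/1275)·68.97²/241 = 1.14127
  stratum Q4: (1125/4775)²·(1 − 117/1125)·79.77²/117 = 2.70495
V̂(x̄_st) = 4.10527
SE(x̄_st) = √4.10527 = 2.02615

SE(x̄_st) ≈ 2.03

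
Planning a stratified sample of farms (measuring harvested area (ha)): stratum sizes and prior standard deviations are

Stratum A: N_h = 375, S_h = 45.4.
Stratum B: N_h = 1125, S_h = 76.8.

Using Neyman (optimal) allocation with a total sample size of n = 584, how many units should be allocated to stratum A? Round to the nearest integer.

Neyman allocation: n_h = n · N_h S_h / Σ N_i S_i, with n = 584.
  stratum A: N_h·S_h = 375·45.4 = 17025.00
  stratum B: N_h·S_h = 1125·76.8 = 86400.00
Σ N_h S_h = 103425.00
n for stratum A = 584·17025.00/103425.00 = 96.133 → 96

96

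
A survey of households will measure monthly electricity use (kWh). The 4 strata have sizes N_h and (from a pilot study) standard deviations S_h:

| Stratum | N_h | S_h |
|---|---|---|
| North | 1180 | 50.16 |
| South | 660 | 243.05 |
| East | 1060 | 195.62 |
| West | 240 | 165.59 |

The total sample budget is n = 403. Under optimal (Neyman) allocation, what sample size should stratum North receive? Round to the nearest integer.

Neyman allocation: n_h = n · N_h S_h / Σ N_i S_i, with n = 403.
  stratum North: N_h·S_h = 1180·50.16 = 59188.80
  stratum South: N_h·S_h = 660·243.05 = 160413.00
  stratum East: N_h·S_h = 1060·195.62 = 207357.20
  stratum West: N_h·S_h = 240·165.59 = 39741.60
Σ N_h S_h = 466700.60
n for stratum North = 403·59188.80/466700.60 = 51.110 → 51

51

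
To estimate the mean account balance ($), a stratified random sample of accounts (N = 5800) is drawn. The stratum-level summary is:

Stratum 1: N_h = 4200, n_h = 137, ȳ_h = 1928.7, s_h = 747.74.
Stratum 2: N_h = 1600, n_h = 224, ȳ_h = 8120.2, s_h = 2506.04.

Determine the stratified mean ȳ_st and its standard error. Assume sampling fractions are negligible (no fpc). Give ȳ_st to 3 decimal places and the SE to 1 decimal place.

ȳ_st = Σ W_h ȳ_h = (4200·1928.7 + 1600·8120.2)/5800 = 3636.70000
V̂(ȳ_st) = Σ W_h² s_h²/n_h, with W_h = N_h/N and N = 5800:
  stratum 1: (4200/5800)²·747.74²/137 = 2140.05
  stratum 2: (1600/5800)²·2506.04²/224 = 2133.59
V̂(ȳ_st) = 4273.64
SE(ȳ_st) = √4273.64 = 65.3731

ȳ_st ≈ 3636.700, SE ≈ 65.4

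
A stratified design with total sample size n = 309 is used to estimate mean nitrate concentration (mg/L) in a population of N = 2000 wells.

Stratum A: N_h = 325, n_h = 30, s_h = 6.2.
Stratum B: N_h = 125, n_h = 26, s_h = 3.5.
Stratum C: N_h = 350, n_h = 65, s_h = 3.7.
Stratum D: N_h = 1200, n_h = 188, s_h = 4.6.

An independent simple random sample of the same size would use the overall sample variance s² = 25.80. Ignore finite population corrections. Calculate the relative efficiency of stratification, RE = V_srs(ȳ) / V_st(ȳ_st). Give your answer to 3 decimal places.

V̂(ȳ_st) = Σ W_h² s_h²/n_h, with W_h = N_h/N and N = 2000:
  stratum A: (325/2000)²·6.2²/30 = 0.0338352
  stratum B: (125/2000)²·3.5²/26 = 0.00184044
  stratum C: (350/2000)²·3.7²/65 = 0.0064501
  stratum D: (1200/2000)²·4.6²/188 = 0.0405191
V_st = 0.0826449
V_srs = s²/n = 25.80/309 = 0.0834951
Relative efficiency = V_srs / V_st = 0.0834951/0.0826449 = 1.0103

RE ≈ 1.010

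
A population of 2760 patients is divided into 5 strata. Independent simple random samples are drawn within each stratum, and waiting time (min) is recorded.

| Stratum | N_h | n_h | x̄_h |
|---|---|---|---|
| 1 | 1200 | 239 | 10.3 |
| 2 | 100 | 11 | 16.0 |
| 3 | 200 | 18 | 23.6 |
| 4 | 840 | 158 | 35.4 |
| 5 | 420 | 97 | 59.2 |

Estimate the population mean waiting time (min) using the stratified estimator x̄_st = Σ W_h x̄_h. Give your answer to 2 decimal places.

N = Σ N_h = 2760. Stratum weights W_h = N_h/N.
x̄_st = (1200·10.3 + 100·16.0 + 200·23.6 + 840·35.4 + 420·59.2) / 2760 = 26.5507

x̄_st ≈ 26.55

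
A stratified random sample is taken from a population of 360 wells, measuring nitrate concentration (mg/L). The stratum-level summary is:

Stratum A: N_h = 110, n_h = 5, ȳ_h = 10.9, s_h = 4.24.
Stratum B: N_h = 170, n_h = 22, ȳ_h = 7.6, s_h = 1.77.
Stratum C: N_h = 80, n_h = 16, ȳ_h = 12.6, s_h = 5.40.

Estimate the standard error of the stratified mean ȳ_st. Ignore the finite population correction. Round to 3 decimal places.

V̂(ȳ_st) = Σ W_h² s_h²/n_h, with W_h = N_h/N and N = 360:
  stratum A: (110/360)²·4.24²/5 = 0.335693
  stratum B: (170/360)²·1.77²/22 = 0.0317553
  stratum C: (80/360)²·5.40²/16 = 0.09
V̂(ȳ_st) = 0.457448
SE(ȳ_st) = √0.457448 = 0.676349

SE(ȳ_st) ≈ 0.676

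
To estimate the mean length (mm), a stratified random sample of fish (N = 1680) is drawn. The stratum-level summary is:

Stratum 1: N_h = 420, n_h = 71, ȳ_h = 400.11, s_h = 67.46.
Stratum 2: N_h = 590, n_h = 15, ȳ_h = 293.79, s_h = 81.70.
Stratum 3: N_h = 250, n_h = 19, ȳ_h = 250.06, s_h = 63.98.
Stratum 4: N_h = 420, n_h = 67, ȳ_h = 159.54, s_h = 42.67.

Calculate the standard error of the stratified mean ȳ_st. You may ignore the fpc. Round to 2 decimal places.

V̂(ȳ_st) = Σ W_h² s_h²/n_h, with W_h = N_h/N and N = 1680:
  stratum 1: (420/1680)²·67.46²/71 = 4.00603
  stratum 2: (590/1680)²·81.70²/15 = 54.8831
  stratum 3: (250/1680)²·63.98²/19 = 4.77086
  stratum 4: (420/1680)²·42.67²/67 = 1.69844
V̂(ȳ_st) = 65.3584
SE(ȳ_st) = √65.3584 = 8.08445

SE(ȳ_st) ≈ 8.08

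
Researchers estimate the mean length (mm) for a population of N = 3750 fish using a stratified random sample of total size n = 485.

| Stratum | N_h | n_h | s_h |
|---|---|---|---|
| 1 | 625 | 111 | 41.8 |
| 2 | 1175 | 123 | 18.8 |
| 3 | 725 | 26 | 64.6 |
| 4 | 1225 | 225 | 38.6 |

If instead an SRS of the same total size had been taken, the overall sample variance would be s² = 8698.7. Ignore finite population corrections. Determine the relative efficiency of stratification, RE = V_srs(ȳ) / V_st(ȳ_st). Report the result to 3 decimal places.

V̂(ȳ_st) = Σ W_h² s_h²/n_h, with W_h = N_h/N and N = 3750:
  stratum 1: (625/3750)²·41.8²/111 = 0.437247
  stratum 2: (1175/3750)²·18.8²/123 = 0.282113
  stratum 3: (725/3750)²·64.6²/26 = 5.99936
  stratum 4: (1225/3750)²·38.6²/225 = 0.706646
V_st = 7.42537
V_srs = s²/n = 8698.7/485 = 17.9355
Relative efficiency = V_srs / V_st = 17.9355/7.42537 = 2.4154

RE ≈ 2.415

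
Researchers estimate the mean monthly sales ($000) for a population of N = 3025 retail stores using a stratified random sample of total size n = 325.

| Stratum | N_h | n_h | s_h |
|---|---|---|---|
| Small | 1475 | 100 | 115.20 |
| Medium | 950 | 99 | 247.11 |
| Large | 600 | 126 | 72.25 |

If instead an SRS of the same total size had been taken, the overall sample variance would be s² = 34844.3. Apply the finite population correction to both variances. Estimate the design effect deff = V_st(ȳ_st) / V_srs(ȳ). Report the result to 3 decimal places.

deff ≈ 0.890

V̂(ȳ_st) = Σ W_h² (1 − n_h/N_h) s_h²/n_h, with W_h = N_h/N and N = 3025:
  stratum Small: (1475/3025)²·(1 − 100/1475)·115.20²/100 = 29.4136
  stratum Medium: (950/3025)²·(1 − 99/950)·247.11²/99 = 54.4939
  stratum Large: (600/3025)²·(1 − 126/600)·72.25²/126 = 1.28761
V_st = 85.1952
V_srs = (1 − 325/3025)·34844.3/325 = 95.6945
deff = V_st / V_srs = 85.1952/95.6945 = 0.8903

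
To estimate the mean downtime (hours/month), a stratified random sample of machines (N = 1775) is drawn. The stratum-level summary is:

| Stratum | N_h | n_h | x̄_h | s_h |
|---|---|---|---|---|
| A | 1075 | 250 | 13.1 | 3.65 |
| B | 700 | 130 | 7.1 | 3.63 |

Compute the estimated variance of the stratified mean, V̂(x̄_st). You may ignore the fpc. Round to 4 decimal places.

V̂(x̄_st) ≈ 0.0353

V̂(x̄_st) = Σ W_h² s_h²/n_h, with W_h = N_h/N and N = 1775:
  stratum A: (1075/1775)²·3.65²/250 = 0.0195464
  stratum B: (700/1775)²·3.63²/130 = 0.0157641
V̂(x̄_st) = 0.0353105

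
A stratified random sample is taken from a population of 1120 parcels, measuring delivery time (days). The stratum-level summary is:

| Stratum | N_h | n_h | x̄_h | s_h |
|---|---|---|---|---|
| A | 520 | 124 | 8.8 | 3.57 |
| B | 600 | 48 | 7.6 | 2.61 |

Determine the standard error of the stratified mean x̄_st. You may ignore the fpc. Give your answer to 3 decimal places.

SE(x̄_st) ≈ 0.251

V̂(x̄_st) = Σ W_h² s_h²/n_h, with W_h = N_h/N and N = 1120:
  stratum A: (520/1120)²·3.57²/124 = 0.0221557
  stratum B: (600/1120)²·2.61²/48 = 0.0407292
V̂(x̄_st) = 0.0628849
SE(x̄_st) = √0.0628849 = 0.250769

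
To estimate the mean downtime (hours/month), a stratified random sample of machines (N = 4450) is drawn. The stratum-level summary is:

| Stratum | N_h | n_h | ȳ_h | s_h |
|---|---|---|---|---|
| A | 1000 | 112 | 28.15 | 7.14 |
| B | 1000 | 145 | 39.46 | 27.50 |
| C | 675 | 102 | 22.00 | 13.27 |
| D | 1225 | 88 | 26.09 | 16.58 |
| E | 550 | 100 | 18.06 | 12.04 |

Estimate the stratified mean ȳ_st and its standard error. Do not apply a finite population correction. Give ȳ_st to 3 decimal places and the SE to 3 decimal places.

ȳ_st = Σ W_h ȳ_h = (1000·28.15 + 1000·39.46 + 675·22.00 + 1225·26.09 + 550·18.06)/4450 = 27.94455
V̂(ȳ_st) = Σ W_h² s_h²/n_h, with W_h = N_h/N and N = 4450:
  stratum A: (1000/4450)²·7.14²/112 = 0.0229857
  stratum B: (1000/4450)²·27.50²/145 = 0.263377
  stratum C: (675/4450)²·13.27²/102 = 0.0397218
  stratum D: (1225/4450)²·16.58²/88 = 0.236722
  stratum E: (550/4450)²·12.04²/100 = 0.0221441
V̂(ȳ_st) = 0.58495
SE(ȳ_st) = √0.58495 = 0.76482

ȳ_st ≈ 27.945, SE ≈ 0.765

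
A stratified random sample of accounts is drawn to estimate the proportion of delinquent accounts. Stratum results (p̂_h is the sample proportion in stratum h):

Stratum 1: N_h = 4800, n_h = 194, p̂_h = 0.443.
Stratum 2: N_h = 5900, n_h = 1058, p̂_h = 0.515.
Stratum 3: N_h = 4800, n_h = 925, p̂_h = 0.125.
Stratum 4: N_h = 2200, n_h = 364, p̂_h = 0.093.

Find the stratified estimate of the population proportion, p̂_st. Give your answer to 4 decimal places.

p̂_st ≈ 0.3373

N = 17700; stratum weights W_h = N_h/N.
p̂_st = Σ W_h p̂_h = (4800·0.443 + 5900·0.515 + 4800·0.125 + 2200·0.093)/17700 = 0.33726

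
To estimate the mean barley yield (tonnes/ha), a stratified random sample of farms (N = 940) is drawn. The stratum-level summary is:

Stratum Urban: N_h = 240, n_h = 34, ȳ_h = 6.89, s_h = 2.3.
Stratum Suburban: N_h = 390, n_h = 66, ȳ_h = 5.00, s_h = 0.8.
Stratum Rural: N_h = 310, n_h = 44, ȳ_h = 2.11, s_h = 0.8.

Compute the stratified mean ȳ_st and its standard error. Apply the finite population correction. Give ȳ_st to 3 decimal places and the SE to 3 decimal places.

ȳ_st ≈ 4.529, SE ≈ 0.107

ȳ_st = Σ W_h ȳ_h = (240·6.89 + 390·5.00 + 310·2.11)/940 = 4.52947
V̂(ȳ_st) = Σ W_h² (1 − n_h/N_h) s_h²/n_h, with W_h = N_h/N and N = 940:
  stratum Urban: (240/940)²·(1 − 34/240)·2.3²/34 = 0.00870562
  stratum Suburban: (390/940)²·(1 − 66/390)·0.8²/66 = 0.00138672
  stratum Rural: (310/940)²·(1 − 44/310)·0.8²/44 = 0.00135742
V̂(ȳ_st) = 0.0114498
SE(ȳ_st) = √0.0114498 = 0.107004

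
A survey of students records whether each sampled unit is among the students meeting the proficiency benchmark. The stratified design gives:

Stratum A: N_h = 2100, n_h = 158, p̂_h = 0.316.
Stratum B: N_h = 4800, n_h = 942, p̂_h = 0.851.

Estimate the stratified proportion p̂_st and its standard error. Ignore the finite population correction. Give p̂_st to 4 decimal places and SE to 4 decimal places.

N = 6900; stratum weights W_h = N_h/N.
p̂_st = Σ W_h p̂_h = (2100·0.316 + 4800·0.851)/6900 = 0.68817
V̂(p̂_st) = Σ W_h² p̂_h(1−p̂_h)/(n_h−1):
  stratum A: (2100/6900)²·0.316·0.684/157 = 0.000127522
  stratum B: (4800/6900)²·0.851·0.149/941 = 6.52094e-05
V̂(p̂_st) = 0.000192731; SE = √V̂ = 0.0138828

p̂_st ≈ 0.6882, SE ≈ 0.0139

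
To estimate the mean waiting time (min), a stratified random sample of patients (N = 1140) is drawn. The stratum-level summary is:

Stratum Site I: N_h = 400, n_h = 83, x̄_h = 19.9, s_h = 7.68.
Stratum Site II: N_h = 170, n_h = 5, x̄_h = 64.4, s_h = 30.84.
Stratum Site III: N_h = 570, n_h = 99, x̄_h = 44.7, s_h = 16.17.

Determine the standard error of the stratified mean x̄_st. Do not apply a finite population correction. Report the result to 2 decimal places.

SE(x̄_st) ≈ 2.23

V̂(x̄_st) = Σ W_h² s_h²/n_h, with W_h = N_h/N and N = 1140:
  stratum Site I: (400/1140)²·7.68²/83 = 0.0874892
  stratum Site II: (170/1140)²·30.84²/5 = 4.23006
  stratum Site III: (570/1140)²·16.17²/99 = 0.660275
V̂(x̄_st) = 4.97783
SE(x̄_st) = √4.97783 = 2.2311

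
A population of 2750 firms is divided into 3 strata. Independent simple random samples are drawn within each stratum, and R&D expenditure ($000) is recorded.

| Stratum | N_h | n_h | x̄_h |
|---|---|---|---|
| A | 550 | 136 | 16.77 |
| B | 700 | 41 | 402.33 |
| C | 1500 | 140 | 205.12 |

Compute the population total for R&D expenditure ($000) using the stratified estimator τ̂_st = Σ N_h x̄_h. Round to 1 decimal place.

τ̂_st ≈ 598534.5

τ̂_st = Σ N_h x̄_h = 550·16.77 + 700·402.33 + 1500·205.12 = 598534.5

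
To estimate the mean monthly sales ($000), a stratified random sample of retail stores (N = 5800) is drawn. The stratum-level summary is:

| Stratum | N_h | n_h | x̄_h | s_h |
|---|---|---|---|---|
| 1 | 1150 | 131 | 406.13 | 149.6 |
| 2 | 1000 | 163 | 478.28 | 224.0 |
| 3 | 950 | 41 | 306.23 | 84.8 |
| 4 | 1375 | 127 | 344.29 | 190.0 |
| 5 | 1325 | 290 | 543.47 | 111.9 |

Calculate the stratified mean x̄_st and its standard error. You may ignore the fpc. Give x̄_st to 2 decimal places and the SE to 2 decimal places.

x̄_st ≈ 418.92, SE ≈ 6.23

x̄_st = Σ W_h x̄_h = (1150·406.13 + 1000·478.28 + 950·306.23 + 1375·344.29 + 1325·543.47)/5800 = 418.92147
V̂(x̄_st) = Σ W_h² s_h²/n_h, with W_h = N_h/N and N = 5800:
  stratum 1: (1150/5800)²·149.6²/131 = 6.71632
  stratum 2: (1000/5800)²·224.0²/163 = 9.15066
  stratum 3: (950/5800)²·84.8²/41 = 4.70543
  stratum 4: (1375/5800)²·190.0²/127 = 15.9754
  stratum 5: (1325/5800)²·111.9²/290 = 2.2534
V̂(x̄_st) = 38.8013
SE(x̄_st) = √38.8013 = 6.22907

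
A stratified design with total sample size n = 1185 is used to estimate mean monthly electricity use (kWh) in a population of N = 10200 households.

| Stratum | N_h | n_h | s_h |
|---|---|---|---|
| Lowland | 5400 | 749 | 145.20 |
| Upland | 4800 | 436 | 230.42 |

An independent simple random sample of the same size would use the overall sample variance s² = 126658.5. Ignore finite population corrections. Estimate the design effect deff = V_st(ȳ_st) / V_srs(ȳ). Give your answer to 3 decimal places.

deff ≈ 0.326

V̂(ȳ_st) = Σ W_h² s_h²/n_h, with W_h = N_h/N and N = 10200:
  stratum Lowland: (5400/10200)²·145.20²/749 = 7.8893
  stratum Upland: (4800/10200)²·230.42²/436 = 26.9672
V_st = 34.8565
V_srs = s²/n = 126658.5/1185 = 106.885
deff = V_st / V_srs = 34.8565/106.885 = 0.3261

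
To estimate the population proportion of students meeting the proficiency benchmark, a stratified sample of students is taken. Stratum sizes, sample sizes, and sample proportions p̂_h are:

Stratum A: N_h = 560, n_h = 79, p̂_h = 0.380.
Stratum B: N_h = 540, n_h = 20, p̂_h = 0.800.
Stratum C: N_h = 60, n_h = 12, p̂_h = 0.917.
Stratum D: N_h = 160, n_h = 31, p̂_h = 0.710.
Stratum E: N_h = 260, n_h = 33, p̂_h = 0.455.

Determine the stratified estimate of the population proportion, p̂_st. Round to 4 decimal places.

p̂_st ≈ 0.5897

N = 1580; stratum weights W_h = N_h/N.
p̂_st = Σ W_h p̂_h = (560·0.380 + 540·0.800 + 60·0.917 + 160·0.710 + 260·0.455)/1580 = 0.58970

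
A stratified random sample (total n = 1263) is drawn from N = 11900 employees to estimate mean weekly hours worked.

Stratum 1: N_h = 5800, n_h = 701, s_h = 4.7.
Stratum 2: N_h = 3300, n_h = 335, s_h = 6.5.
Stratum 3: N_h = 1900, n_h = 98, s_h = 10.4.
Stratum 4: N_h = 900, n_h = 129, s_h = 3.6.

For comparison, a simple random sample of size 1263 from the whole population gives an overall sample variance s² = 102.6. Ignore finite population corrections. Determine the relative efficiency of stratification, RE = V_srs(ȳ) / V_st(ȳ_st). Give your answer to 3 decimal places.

V̂(ȳ_st) = Σ W_h² s_h²/n_h, with W_h = N_h/N and N = 11900:
  stratum 1: (5800/11900)²·4.7²/701 = 0.00748583
  stratum 2: (3300/11900)²·6.5²/335 = 0.00969875
  stratum 3: (1900/11900)²·10.4²/98 = 0.0281355
  stratum 4: (900/11900)²·3.6²/129 = 0.000574654
V_st = 0.0458947
V_srs = s²/n = 102.6/1263 = 0.0812352
Relative efficiency = V_srs / V_st = 0.0812352/0.0458947 = 1.7700

RE ≈ 1.770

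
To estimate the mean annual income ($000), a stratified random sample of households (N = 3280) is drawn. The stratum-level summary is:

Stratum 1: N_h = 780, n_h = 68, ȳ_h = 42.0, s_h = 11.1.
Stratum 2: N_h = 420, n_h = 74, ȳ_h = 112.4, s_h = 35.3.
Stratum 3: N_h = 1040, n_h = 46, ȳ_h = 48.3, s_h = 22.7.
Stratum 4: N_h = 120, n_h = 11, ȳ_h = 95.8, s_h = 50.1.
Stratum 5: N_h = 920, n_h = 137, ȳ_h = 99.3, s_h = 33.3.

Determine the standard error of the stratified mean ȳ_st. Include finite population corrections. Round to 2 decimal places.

V̂(ȳ_st) = Σ W_h² (1 − n_h/N_h) s_h²/n_h, with W_h = N_h/N and N = 3280:
  stratum 1: (780/3280)²·(1 − 68/780)·11.1²/68 = 0.0935328
  stratum 2: (420/3280)²·(1 − 74/420)·35.3²/74 = 0.227455
  stratum 3: (1040/3280)²·(1 − 46/1040)·22.7²/46 = 1.07638
  stratum 4: (120/3280)²·(1 − 11/120)·50.1²/11 = 0.277423
  stratum 5: (920/3280)²·(1 − 137/920)·33.3²/137 = 0.541963
V̂(ȳ_st) = 2.21675
SE(ȳ_st) = √2.21675 = 1.48888

SE(ȳ_st) ≈ 1.49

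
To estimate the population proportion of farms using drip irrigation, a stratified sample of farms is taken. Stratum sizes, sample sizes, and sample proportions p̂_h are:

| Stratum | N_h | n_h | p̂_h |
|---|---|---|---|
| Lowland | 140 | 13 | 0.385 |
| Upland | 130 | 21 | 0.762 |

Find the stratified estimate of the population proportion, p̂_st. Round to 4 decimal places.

p̂_st ≈ 0.5665

N = 270; stratum weights W_h = N_h/N.
p̂_st = Σ W_h p̂_h = (140·0.385 + 130·0.762)/270 = 0.56652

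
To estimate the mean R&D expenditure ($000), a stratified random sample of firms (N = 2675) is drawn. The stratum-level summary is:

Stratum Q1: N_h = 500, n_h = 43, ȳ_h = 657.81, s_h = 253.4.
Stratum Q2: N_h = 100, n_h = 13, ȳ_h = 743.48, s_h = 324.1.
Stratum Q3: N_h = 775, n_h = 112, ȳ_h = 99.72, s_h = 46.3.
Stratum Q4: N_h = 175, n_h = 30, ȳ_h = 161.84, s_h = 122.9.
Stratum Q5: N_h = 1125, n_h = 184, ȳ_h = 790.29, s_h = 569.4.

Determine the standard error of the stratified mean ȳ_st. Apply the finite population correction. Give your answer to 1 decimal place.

SE(ȳ_st) ≈ 17.9

V̂(ȳ_st) = Σ W_h² (1 − n_h/N_h) s_h²/n_h, with W_h = N_h/N and N = 2675:
  stratum Q1: (500/2675)²·(1 − 43/500)·253.4²/43 = 47.6852
  stratum Q2: (100/2675)²·(1 − 13/100)·324.1²/13 = 9.82396
  stratum Q3: (775/2675)²·(1 − 112/775)·46.3²/112 = 1.3744
  stratum Q4: (175/2675)²·(1 − 30/175)·122.9²/30 = 1.78542
  stratum Q5: (1125/2675)²·(1 − 184/1125)·569.4²/184 = 260.682
V̂(ȳ_st) = 321.351
SE(ȳ_st) = √321.351 = 17.9263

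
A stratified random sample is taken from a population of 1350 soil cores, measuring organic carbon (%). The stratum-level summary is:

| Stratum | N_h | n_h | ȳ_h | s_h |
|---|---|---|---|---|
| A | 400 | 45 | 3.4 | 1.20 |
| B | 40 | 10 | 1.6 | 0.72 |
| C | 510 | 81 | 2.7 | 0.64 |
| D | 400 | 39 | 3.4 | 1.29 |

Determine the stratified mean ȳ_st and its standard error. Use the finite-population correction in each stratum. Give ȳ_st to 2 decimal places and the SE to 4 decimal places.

ȳ_st ≈ 3.08, SE ≈ 0.0807

ȳ_st = Σ W_h ȳ_h = (400·3.4 + 40·1.6 + 510·2.7 + 400·3.4)/1350 = 3.08222
V̂(ȳ_st) = Σ W_h² (1 − n_h/N_h) s_h²/n_h, with W_h = N_h/N and N = 1350:
  stratum A: (400/1350)²·(1 − 45/400)·1.20²/45 = 0.00249328
  stratum B: (40/1350)²·(1 − 10/40)·0.72²/10 = 3.41333e-05
  stratum C: (510/1350)²·(1 − 81/510)·0.64²/81 = 0.000607065
  stratum D: (400/1350)²·(1 − 39/400)·1.29²/39 = 0.00338076
V̂(ȳ_st) = 0.00651524
SE(ȳ_st) = √0.00651524 = 0.080717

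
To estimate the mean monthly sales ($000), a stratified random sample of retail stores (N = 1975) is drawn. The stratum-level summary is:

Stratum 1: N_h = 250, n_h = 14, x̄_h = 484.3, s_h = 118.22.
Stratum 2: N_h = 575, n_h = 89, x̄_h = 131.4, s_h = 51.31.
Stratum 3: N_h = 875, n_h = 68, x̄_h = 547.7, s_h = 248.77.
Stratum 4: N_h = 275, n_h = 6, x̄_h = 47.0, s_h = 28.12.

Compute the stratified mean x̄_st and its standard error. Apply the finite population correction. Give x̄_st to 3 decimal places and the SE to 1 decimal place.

x̄_st ≈ 348.756, SE ≈ 13.6

x̄_st = Σ W_h x̄_h = (250·484.3 + 575·131.4 + 875·547.7 + 275·47.0)/1975 = 348.75570
V̂(x̄_st) = Σ W_h² (1 − n_h/N_h) s_h²/n_h, with W_h = N_h/N and N = 1975:
  stratum 1: (250/1975)²·(1 − 14/250)·118.22²/14 = 15.0998
  stratum 2: (575/1975)²·(1 − 89/575)·51.31²/89 = 2.11926
  stratum 3: (875/1975)²·(1 − 68/875)·248.77²/68 = 164.753
  stratum 4: (275/1975)²·(1 − 6/275)·28.12²/6 = 2.49937
V̂(x̄_st) = 184.472
SE(x̄_st) = √184.472 = 13.582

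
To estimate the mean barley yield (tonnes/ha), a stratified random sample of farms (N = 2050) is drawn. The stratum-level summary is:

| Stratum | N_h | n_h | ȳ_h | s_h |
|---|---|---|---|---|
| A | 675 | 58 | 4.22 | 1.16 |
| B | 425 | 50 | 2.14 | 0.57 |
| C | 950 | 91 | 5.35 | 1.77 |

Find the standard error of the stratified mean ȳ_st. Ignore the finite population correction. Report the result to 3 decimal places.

V̂(ȳ_st) = Σ W_h² s_h²/n_h, with W_h = N_h/N and N = 2050:
  stratum A: (675/2050)²·1.16²/58 = 0.00251529
  stratum B: (425/2050)²·0.57²/50 = 0.000279286
  stratum C: (950/2050)²·1.77²/91 = 0.00739341
V̂(ȳ_st) = 0.010188
SE(ȳ_st) = √0.010188 = 0.100936

SE(ȳ_st) ≈ 0.101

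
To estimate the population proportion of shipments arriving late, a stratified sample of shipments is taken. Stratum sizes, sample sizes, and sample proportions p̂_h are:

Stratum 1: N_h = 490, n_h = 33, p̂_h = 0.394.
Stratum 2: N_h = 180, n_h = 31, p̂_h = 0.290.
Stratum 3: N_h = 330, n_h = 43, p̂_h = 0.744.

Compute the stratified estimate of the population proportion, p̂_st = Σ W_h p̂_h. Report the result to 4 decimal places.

p̂_st ≈ 0.4908

N = 1000; stratum weights W_h = N_h/N.
p̂_st = Σ W_h p̂_h = (490·0.394 + 180·0.290 + 330·0.744)/1000 = 0.49078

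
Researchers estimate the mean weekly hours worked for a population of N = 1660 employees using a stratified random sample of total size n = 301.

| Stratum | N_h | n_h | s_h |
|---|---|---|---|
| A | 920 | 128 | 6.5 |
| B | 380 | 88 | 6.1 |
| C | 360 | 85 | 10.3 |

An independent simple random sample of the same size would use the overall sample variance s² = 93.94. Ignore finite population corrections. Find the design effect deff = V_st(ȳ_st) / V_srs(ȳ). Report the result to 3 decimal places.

deff ≈ 0.584

V̂(ȳ_st) = Σ W_h² s_h²/n_h, with W_h = N_h/N and N = 1660:
  stratum A: (920/1660)²·6.5²/128 = 0.101386
  stratum B: (380/1660)²·6.1²/88 = 0.0221579
  stratum C: (360/1660)²·10.3²/85 = 0.0587008
V_st = 0.182244
V_srs = s²/n = 93.94/301 = 0.312093
deff = V_st / V_srs = 0.182244/0.312093 = 0.5839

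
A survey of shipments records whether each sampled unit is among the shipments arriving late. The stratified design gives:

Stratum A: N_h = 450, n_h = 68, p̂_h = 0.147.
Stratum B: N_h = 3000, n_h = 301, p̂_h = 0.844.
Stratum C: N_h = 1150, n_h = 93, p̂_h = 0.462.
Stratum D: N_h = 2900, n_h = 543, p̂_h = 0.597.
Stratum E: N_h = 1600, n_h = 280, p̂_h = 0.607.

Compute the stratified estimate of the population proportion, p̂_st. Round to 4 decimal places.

N = 9100; stratum weights W_h = N_h/N.
p̂_st = Σ W_h p̂_h = (450·0.147 + 3000·0.844 + 1150·0.462 + 2900·0.597 + 1600·0.607)/9100 = 0.64087

p̂_st ≈ 0.6409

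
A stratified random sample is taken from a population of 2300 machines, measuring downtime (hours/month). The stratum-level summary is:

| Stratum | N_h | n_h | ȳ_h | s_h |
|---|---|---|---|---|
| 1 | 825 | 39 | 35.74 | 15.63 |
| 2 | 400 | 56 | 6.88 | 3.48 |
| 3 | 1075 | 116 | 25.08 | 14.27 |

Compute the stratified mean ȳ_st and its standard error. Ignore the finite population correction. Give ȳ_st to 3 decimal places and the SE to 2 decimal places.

ȳ_st = Σ W_h ȳ_h = (825·35.74 + 400·6.88 + 1075·25.08)/2300 = 25.73848
V̂(ȳ_st) = Σ W_h² s_h²/n_h, with W_h = N_h/N and N = 2300:
  stratum 1: (825/2300)²·15.63²/39 = 0.805945
  stratum 2: (400/2300)²·3.48²/56 = 0.00654086
  stratum 3: (1075/2300)²·14.27²/116 = 0.383488
V̂(ȳ_st) = 1.19597
SE(ȳ_st) = √1.19597 = 1.09361

ȳ_st ≈ 25.738, SE ≈ 1.09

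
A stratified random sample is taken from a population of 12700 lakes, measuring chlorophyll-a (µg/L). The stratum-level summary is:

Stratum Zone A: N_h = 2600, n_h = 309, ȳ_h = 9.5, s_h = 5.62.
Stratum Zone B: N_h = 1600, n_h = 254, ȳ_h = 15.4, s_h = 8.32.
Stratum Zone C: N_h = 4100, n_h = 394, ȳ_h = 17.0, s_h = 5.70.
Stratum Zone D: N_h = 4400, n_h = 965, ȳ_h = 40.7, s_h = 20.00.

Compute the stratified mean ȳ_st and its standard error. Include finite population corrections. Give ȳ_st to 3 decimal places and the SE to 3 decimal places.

ȳ_st = Σ W_h ȳ_h = (2600·9.5 + 1600·15.4 + 4100·17.0 + 4400·40.7)/12700 = 23.47402
V̂(ȳ_st) = Σ W_h² (1 − n_h/N_h) s_h²/n_h, with W_h = N_h/N and N = 12700:
  stratum Zone A: (2600/12700)²·(1 − 309/2600)·5.62²/309 = 0.0037749
  stratum Zone B: (1600/12700)²·(1 − 254/1600)·8.32²/254 = 0.0036389
  stratum Zone C: (4100/12700)²·(1 − 394/4100)·5.70²/394 = 0.00776847
  stratum Zone D: (4400/12700)²·(1 − 965/4400)·20.00²/965 = 0.0388423
V̂(ȳ_st) = 0.0540245
SE(ȳ_st) = √0.0540245 = 0.232432

ȳ_st ≈ 23.474, SE ≈ 0.232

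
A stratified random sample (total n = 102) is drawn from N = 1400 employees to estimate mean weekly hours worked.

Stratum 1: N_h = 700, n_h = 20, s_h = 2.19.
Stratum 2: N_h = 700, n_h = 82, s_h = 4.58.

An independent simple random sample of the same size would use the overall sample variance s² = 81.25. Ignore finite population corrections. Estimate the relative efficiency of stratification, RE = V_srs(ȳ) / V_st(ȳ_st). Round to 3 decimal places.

V̂(ȳ_st) = Σ W_h² s_h²/n_h, with W_h = N_h/N and N = 1400:
  stratum 1: (700/1400)²·2.19²/20 = 0.0599512
  stratum 2: (700/1400)²·4.58²/82 = 0.0639524
V_st = 0.123904
V_srs = s²/n = 81.25/102 = 0.796569
Relative efficiency = V_srs / V_st = 0.796569/0.123904 = 6.4289

RE ≈ 6.429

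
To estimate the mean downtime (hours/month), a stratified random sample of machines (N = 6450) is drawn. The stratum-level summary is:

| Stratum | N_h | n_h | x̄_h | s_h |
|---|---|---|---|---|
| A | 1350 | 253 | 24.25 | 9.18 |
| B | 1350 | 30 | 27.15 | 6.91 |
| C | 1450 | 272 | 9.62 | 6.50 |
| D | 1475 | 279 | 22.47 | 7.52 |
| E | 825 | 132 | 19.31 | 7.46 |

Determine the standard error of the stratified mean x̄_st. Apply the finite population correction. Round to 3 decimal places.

SE(x̄_st) ≈ 0.317

V̂(x̄_st) = Σ W_h² (1 − n_h/N_h) s_h²/n_h, with W_h = N_h/N and N = 6450:
  stratum A: (1350/6450)²·(1 − 253/1350)·9.18²/253 = 0.0118573
  stratum B: (1350/6450)²·(1 − 30/1350)·6.91²/30 = 0.0681747
  stratum C: (1450/6450)²·(1 − 272/1450)·6.50²/272 = 0.00637752
  stratum D: (1475/6450)²·(1 − 279/1475)·7.52²/279 = 0.00859479
  stratum E: (825/6450)²·(1 − 132/825)·7.46²/132 = 0.00579391
V̂(x̄_st) = 0.100798
SE(x̄_st) = √0.100798 = 0.317487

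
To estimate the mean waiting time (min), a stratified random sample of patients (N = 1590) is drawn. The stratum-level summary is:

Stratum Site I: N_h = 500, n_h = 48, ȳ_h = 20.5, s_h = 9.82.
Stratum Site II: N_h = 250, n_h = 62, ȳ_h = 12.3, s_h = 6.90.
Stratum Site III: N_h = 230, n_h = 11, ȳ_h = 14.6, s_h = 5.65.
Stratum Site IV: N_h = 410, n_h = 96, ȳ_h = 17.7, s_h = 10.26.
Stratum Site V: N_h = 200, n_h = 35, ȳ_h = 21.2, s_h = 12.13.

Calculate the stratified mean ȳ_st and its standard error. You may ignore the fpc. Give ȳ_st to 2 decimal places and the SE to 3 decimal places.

ȳ_st = Σ W_h ȳ_h = (500·20.5 + 250·12.3 + 230·14.6 + 410·17.7 + 200·21.2)/1590 = 17.72327
V̂(ȳ_st) = Σ W_h² s_h²/n_h, with W_h = N_h/N and N = 1590:
  stratum Site I: (500/1590)²·9.82²/48 = 0.198668
  stratum Site II: (250/1590)²·6.90²/62 = 0.0189842
  stratum Site III: (230/1590)²·5.65²/11 = 0.0607247
  stratum Site IV: (410/1590)²·10.26²/96 = 0.0729117
  stratum Site V: (200/1590)²·12.13²/35 = 0.066515
V̂(ȳ_st) = 0.417803
SE(ȳ_st) = √0.417803 = 0.646377

ȳ_st ≈ 17.72, SE ≈ 0.646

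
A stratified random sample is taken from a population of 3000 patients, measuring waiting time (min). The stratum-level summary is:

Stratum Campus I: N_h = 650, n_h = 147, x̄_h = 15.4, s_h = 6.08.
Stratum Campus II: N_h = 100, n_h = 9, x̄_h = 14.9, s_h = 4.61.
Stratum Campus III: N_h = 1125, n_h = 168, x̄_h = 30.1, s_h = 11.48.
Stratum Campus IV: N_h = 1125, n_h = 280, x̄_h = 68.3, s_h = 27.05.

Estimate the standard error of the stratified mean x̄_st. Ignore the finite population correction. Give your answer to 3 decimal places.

SE(x̄_st) ≈ 0.702

V̂(x̄_st) = Σ W_h² s_h²/n_h, with W_h = N_h/N and N = 3000:
  stratum Campus I: (650/3000)²·6.08²/147 = 0.0118052
  stratum Campus II: (100/3000)²·4.61²/9 = 0.00262372
  stratum Campus III: (1125/3000)²·11.48²/168 = 0.110316
  stratum Campus IV: (1125/3000)²·27.05²/280 = 0.367485
V̂(x̄_st) = 0.492229
SE(x̄_st) = √0.492229 = 0.70159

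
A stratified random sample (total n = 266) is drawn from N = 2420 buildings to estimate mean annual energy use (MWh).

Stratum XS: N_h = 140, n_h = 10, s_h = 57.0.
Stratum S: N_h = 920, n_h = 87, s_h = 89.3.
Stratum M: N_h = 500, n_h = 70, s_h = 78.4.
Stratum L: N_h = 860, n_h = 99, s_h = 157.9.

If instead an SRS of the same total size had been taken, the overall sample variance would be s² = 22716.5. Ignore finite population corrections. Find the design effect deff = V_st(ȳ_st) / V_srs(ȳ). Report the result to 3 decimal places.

deff ≈ 0.584

V̂(ȳ_st) = Σ W_h² s_h²/n_h, with W_h = N_h/N and N = 2420:
  stratum XS: (140/2420)²·57.0²/10 = 1.08736
  stratum S: (920/2420)²·89.3²/87 = 13.2473
  stratum M: (500/2420)²·78.4²/70 = 3.74838
  stratum L: (860/2420)²·157.9²/99 = 31.805
V_st = 49.8881
V_srs = s²/n = 22716.5/266 = 85.4004
deff = V_st / V_srs = 49.8881/85.4004 = 0.5842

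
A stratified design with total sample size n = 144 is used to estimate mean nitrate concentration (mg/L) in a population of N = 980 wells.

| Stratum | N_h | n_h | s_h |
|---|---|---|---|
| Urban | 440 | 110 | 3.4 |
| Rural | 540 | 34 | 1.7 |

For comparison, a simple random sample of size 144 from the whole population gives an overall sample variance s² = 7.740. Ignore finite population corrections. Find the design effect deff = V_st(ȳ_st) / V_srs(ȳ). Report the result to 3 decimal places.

V̂(ȳ_st) = Σ W_h² s_h²/n_h, with W_h = N_h/N and N = 980:
  stratum Urban: (440/980)²·3.4²/110 = 0.0211845
  stratum Rural: (540/980)²·1.7²/34 = 0.025808
V_st = 0.0469925
V_srs = s²/n = 7.740/144 = 0.05375
deff = V_st / V_srs = 0.0469925/0.05375 = 0.8743

deff ≈ 0.874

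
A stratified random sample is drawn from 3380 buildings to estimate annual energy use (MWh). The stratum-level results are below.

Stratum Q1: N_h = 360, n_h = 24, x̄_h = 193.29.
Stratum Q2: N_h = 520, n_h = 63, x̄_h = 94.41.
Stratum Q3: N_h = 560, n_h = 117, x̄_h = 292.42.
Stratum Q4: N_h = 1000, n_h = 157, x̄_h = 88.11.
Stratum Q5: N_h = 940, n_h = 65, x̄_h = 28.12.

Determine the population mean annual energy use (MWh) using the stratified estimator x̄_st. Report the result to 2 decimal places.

x̄_st ≈ 117.45

N = Σ N_h = 3380. Stratum weights W_h = N_h/N.
x̄_st = (360·193.29 + 520·94.41 + 560·292.42 + 1000·88.11 + 940·28.12) / 3380 = 117.4484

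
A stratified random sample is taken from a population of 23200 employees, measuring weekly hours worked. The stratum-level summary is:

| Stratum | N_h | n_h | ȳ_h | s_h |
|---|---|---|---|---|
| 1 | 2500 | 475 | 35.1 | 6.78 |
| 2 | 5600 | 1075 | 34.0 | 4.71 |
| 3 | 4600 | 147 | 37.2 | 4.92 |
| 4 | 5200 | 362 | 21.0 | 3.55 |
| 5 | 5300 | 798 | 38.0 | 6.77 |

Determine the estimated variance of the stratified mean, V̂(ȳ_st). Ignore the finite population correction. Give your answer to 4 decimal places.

V̂(ȳ_st) = Σ W_h² s_h²/n_h, with W_h = N_h/N and N = 23200:
  stratum 1: (2500/23200)²·6.78²/475 = 0.00112375
  stratum 2: (5600/23200)²·4.71²/1075 = 0.00120236
  stratum 3: (4600/23200)²·4.92²/147 = 0.0064737
  stratum 4: (5200/23200)²·3.55²/362 = 0.00174896
  stratum 5: (5300/23200)²·6.77²/798 = 0.00299744
V̂(ȳ_st) = 0.0135462

V̂(ȳ_st) ≈ 0.0135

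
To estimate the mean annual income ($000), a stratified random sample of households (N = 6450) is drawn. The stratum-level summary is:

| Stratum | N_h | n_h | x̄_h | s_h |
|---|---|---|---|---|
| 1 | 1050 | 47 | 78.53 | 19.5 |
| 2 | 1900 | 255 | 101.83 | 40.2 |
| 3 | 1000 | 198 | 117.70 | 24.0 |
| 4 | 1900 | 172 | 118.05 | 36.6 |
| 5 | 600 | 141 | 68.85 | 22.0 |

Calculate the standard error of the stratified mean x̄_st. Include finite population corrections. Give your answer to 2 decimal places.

V̂(x̄_st) = Σ W_h² (1 − n_h/N_h) s_h²/n_h, with W_h = N_h/N and N = 6450:
  stratum 1: (1050/6450)²·(1 − 47/1050)·19.5²/47 = 0.204806
  stratum 2: (1900/6450)²·(1 − 255/1900)·40.2²/255 = 0.476115
  stratum 3: (1000/6450)²·(1 − 198/1000)·24.0²/198 = 0.0560805
  stratum 4: (1900/6450)²·(1 − 172/1900)·36.6²/172 = 0.614627
  stratum 5: (600/6450)²·(1 − 141/600)·22.0²/141 = 0.0227233
V̂(x̄_st) = 1.37435
SE(x̄_st) = √1.37435 = 1.17233

SE(x̄_st) ≈ 1.17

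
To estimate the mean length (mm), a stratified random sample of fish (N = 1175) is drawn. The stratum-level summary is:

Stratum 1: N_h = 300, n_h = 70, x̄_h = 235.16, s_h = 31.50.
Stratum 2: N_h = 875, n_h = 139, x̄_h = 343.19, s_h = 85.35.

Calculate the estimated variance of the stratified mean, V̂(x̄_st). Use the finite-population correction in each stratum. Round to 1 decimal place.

V̂(x̄_st) ≈ 25.2

V̂(x̄_st) = Σ W_h² (1 − n_h/N_h) s_h²/n_h, with W_h = N_h/N and N = 1175:
  stratum 1: (300/1175)²·(1 − 70/300)·31.50²/70 = 0.708429
  stratum 2: (875/1175)²·(1 − 139/875)·85.35²/139 = 24.4457
V̂(x̄_st) = 25.1541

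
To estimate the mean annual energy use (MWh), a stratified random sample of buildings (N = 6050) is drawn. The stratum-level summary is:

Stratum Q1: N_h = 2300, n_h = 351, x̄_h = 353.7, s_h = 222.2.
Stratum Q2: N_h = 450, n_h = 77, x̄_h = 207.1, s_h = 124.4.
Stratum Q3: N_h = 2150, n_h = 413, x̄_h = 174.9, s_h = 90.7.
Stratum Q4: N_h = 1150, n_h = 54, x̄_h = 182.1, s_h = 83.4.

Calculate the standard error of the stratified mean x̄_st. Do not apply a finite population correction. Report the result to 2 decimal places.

SE(x̄_st) ≈ 5.35

V̂(x̄_st) = Σ W_h² s_h²/n_h, with W_h = N_h/N and N = 6050:
  stratum Q1: (2300/6050)²·222.2²/351 = 20.3295
  stratum Q2: (450/6050)²·124.4²/77 = 1.1119
  stratum Q3: (2150/6050)²·90.7²/413 = 2.51554
  stratum Q4: (1150/6050)²·83.4²/54 = 4.65397
V̂(x̄_st) = 28.6109
SE(x̄_st) = √28.6109 = 5.34891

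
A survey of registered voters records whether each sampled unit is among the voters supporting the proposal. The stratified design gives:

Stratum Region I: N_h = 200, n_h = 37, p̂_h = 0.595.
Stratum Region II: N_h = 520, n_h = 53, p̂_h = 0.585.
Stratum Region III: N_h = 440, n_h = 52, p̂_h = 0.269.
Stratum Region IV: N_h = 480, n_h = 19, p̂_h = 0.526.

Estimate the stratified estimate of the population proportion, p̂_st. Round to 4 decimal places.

N = 1640; stratum weights W_h = N_h/N.
p̂_st = Σ W_h p̂_h = (200·0.595 + 520·0.585 + 440·0.269 + 480·0.526)/1640 = 0.48417

p̂_st ≈ 0.4842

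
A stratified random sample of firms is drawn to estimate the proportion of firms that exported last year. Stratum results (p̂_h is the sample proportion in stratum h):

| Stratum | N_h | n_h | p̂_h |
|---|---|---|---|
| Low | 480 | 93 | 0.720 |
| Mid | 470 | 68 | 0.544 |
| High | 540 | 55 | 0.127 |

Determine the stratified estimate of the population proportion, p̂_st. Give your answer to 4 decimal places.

N = 1490; stratum weights W_h = N_h/N.
p̂_st = Σ W_h p̂_h = (480·0.720 + 470·0.544 + 540·0.127)/1490 = 0.44957

p̂_st ≈ 0.4496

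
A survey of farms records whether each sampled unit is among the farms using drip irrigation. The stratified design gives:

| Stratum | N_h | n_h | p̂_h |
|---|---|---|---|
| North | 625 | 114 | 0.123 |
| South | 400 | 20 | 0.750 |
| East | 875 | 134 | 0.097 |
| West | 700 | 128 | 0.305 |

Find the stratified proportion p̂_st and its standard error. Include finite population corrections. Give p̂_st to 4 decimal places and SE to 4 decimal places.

N = 2600; stratum weights W_h = N_h/N.
p̂_st = Σ W_h p̂_h = (625·0.123 + 400·0.750 + 875·0.097 + 700·0.305)/2600 = 0.25971
V̂(p̂_st) = Σ W_h² (1 − n_h/N_h) p̂_h(1−p̂_h)/(n_h−1):
  stratum North: (625/2600)²·(1 − 114/625)·0.123·0.877/113 = 4.51004e-05
  stratum South: (400/2600)²·(1 − 20/400)·0.750·0.250/19 = 0.000221893
  stratum East: (875/2600)²·(1 − 134/875)·0.097·0.903/133 = 6.31666e-05
  stratum West: (700/2600)²·(1 − 128/700)·0.305·0.695/127 = 9.88618e-05
V̂(p̂_st) = 0.000429022; SE = √V̂ = 0.0207129

p̂_st ≈ 0.2597, SE ≈ 0.0207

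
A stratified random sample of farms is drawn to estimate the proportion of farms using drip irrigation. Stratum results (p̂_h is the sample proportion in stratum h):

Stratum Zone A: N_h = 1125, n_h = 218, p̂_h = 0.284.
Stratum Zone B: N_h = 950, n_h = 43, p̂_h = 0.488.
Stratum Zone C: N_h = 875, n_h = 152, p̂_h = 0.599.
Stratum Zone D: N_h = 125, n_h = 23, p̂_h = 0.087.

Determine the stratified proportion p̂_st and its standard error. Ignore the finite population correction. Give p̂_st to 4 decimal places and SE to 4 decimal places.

p̂_st ≈ 0.4287, SE ≈ 0.0288

N = 3075; stratum weights W_h = N_h/N.
p̂_st = Σ W_h p̂_h = (1125·0.284 + 950·0.488 + 875·0.599 + 125·0.087)/3075 = 0.42865
V̂(p̂_st) = Σ W_h² p̂_h(1−p̂_h)/(n_h−1):
  stratum Zone A: (1125/3075)²·0.284·0.716/217 = 0.000125426
  stratum Zone B: (950/3075)²·0.488·0.512/42 = 0.000567803
  stratum Zone C: (875/3075)²·0.599·0.401/151 = 0.000128801
  stratum Zone D: (125/3075)²·0.087·0.913/22 = 5.96619e-06
V̂(p̂_st) = 0.000827996; SE = √V̂ = 0.0287749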